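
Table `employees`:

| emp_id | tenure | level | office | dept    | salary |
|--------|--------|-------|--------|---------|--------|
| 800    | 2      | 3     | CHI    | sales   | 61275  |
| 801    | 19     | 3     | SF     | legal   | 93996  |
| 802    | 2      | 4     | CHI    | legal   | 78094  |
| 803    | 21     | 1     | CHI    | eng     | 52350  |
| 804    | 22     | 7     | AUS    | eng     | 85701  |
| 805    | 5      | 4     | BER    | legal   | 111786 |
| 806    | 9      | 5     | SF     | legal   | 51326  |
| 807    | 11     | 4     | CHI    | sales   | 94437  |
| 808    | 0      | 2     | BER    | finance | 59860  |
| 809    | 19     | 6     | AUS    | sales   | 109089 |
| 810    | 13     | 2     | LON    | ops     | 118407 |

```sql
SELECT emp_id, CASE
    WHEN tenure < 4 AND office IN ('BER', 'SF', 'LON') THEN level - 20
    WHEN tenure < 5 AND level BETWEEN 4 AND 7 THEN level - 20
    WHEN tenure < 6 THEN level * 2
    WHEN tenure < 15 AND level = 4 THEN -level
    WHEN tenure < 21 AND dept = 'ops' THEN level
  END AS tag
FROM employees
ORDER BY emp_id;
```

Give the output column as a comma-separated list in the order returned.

6, NULL, -16, NULL, NULL, 8, NULL, -4, -18, NULL, 2

emp_id=800: tenure < 6 → 6
emp_id=801: (no match → NULL) → NULL
emp_id=802: tenure < 5 AND level BETWEEN 4 AND 7 → -16
emp_id=803: (no match → NULL) → NULL
emp_id=804: (no match → NULL) → NULL
emp_id=805: tenure < 6 → 8
emp_id=806: (no match → NULL) → NULL
emp_id=807: tenure < 15 AND level = 4 → -4
emp_id=808: tenure < 4 AND office IN ('BER', 'SF', 'LON') → -18
emp_id=809: (no match → NULL) → NULL
emp_id=810: tenure < 21 AND dept = 'ops' → 2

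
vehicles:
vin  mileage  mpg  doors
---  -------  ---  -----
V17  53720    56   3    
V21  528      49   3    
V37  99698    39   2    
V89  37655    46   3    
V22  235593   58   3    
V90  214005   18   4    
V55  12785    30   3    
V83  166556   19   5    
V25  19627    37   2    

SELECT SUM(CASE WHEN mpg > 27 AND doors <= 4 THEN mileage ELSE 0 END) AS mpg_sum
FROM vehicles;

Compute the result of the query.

vin=V17: ✓ → 53720
vin=V21: ✓ → 528
vin=V37: ✓ → 99698
vin=V89: ✓ → 37655
vin=V22: ✓ → 235593
vin=V90: ✗
vin=V55: ✓ → 12785
vin=V83: ✗
vin=V25: ✓ → 19627
mpg_sum = 53720 + 528 + 99698 + 37655 + 235593 + 12785 + 19627 = 459606

459606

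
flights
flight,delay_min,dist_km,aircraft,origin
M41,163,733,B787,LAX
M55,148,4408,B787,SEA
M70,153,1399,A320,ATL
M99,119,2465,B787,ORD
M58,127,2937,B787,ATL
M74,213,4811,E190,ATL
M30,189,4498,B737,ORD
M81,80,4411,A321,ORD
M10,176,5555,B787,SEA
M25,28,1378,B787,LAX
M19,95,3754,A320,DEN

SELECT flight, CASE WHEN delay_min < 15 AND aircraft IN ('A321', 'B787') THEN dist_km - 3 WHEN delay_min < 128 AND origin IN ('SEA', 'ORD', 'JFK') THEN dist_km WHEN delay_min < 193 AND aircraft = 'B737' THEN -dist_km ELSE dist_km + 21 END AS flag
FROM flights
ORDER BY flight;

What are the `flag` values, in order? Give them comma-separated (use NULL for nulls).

flight=M10: ELSE → 5576
flight=M19: ELSE → 3775
flight=M25: ELSE → 1399
flight=M30: delay_min < 193 AND aircraft = 'B737' → -4498
flight=M41: ELSE → 754
flight=M55: ELSE → 4429
flight=M58: ELSE → 2958
flight=M70: ELSE → 1420
flight=M74: ELSE → 4832
flight=M81: delay_min < 128 AND origin IN ('SEA', 'ORD', 'JFK') → 4411
flight=M99: delay_min < 128 AND origin IN ('SEA', 'ORD', 'JFK') → 2465

5576, 3775, 1399, -4498, 754, 4429, 2958, 1420, 4832, 4411, 2465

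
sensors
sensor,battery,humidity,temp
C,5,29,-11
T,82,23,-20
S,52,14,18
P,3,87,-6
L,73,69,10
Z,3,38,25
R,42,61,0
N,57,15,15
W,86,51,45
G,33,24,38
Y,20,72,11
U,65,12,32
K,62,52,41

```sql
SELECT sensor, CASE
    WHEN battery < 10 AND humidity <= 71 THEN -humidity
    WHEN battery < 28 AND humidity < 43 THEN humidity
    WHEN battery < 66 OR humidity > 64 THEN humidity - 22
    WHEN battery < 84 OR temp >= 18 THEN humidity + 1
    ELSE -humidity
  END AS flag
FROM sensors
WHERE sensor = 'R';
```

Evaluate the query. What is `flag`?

sensor = R: battery=42, humidity=61, temp=0.
battery < 10 AND humidity <= 71 → false
battery < 28 AND humidity < 43 → false
battery < 66 OR humidity > 64 → true → 39

39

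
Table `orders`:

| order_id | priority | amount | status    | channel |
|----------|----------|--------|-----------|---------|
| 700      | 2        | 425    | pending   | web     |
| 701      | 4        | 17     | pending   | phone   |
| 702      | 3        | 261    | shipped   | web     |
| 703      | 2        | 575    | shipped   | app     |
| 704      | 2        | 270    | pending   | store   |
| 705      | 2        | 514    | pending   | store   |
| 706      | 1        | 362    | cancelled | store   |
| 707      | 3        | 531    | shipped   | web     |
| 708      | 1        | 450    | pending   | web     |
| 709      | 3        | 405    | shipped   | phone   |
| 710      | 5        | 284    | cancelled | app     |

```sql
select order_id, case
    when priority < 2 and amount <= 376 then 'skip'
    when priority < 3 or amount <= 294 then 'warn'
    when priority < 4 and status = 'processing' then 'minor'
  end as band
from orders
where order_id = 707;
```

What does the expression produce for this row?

NULL

order_id = 707: priority=3, amount=531, status=shipped, channel=web.
priority < 2 and amount <= 376 → false
priority < 3 or amount <= 294 → false
priority < 4 and status = 'processing' → false
No WHEN matched and there is no ELSE, so the CASE yields NULL.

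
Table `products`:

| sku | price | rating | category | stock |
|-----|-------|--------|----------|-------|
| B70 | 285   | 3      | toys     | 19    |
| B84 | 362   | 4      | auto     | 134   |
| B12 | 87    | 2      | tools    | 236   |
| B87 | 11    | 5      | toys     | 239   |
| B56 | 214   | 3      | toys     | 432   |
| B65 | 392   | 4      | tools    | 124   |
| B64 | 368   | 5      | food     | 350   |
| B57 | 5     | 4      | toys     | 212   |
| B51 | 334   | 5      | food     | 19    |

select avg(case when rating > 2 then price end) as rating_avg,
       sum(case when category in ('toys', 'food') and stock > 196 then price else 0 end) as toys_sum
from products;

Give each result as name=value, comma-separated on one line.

[rating_avg: rating > 2]
sku=B70: ✓ → 285
sku=B84: ✓ → 362
sku=B12: ✗
sku=B87: ✓ → 11
sku=B56: ✓ → 214
sku=B65: ✓ → 392
sku=B64: ✓ → 368
sku=B57: ✓ → 5
sku=B51: ✓ → 334
rating_avg = (285 + 362 + 11 + 214 + 392 + 368 + 5 + 334) / 8 = 246.375
—
[toys_sum: category in ('toys', 'food') and stock > 196]
sku=B70: ✗
sku=B84: ✗
sku=B12: ✗
sku=B87: ✓ → 11
sku=B56: ✓ → 214
sku=B65: ✗
sku=B64: ✓ → 368
sku=B57: ✓ → 5
sku=B51: ✗
toys_sum = 11 + 214 + 368 + 5 = 598

rating_avg=246.375, toys_sum=598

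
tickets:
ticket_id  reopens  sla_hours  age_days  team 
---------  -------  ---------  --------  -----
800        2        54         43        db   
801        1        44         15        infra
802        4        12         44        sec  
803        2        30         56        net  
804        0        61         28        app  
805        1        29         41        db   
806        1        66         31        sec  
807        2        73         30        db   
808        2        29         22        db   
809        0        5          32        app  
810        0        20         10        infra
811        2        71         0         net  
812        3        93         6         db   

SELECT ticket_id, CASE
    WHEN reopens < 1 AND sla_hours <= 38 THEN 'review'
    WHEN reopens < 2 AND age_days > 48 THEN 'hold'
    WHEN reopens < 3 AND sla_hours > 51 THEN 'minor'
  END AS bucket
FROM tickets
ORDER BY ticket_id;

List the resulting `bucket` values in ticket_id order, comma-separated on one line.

minor, NULL, NULL, NULL, minor, NULL, minor, minor, NULL, review, review, minor, NULL

ticket_id=800: reopens < 3 AND sla_hours > 51 → minor
ticket_id=801: (no match → NULL) → NULL
ticket_id=802: (no match → NULL) → NULL
ticket_id=803: (no match → NULL) → NULL
ticket_id=804: reopens < 3 AND sla_hours > 51 → minor
ticket_id=805: (no match → NULL) → NULL
ticket_id=806: reopens < 3 AND sla_hours > 51 → minor
ticket_id=807: reopens < 3 AND sla_hours > 51 → minor
ticket_id=808: (no match → NULL) → NULL
ticket_id=809: reopens < 1 AND sla_hours <= 38 → review
ticket_id=810: reopens < 1 AND sla_hours <= 38 → review
ticket_id=811: reopens < 3 AND sla_hours > 51 → minor
ticket_id=812: (no match → NULL) → NULL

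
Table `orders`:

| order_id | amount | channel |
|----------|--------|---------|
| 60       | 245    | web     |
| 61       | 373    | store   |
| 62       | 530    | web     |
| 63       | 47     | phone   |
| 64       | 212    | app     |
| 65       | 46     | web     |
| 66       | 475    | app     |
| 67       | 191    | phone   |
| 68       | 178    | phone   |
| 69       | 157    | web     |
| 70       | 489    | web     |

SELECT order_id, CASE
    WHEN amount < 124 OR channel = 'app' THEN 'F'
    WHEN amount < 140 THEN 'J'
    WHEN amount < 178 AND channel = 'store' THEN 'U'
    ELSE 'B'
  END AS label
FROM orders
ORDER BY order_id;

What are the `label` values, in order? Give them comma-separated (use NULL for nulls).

B, B, B, F, F, F, F, B, B, B, B

order_id=60: ELSE → B
order_id=61: ELSE → B
order_id=62: ELSE → B
order_id=63: amount < 124 OR channel = 'app' → F
order_id=64: amount < 124 OR channel = 'app' → F
order_id=65: amount < 124 OR channel = 'app' → F
order_id=66: amount < 124 OR channel = 'app' → F
order_id=67: ELSE → B
order_id=68: ELSE → B
order_id=69: ELSE → B
order_id=70: ELSE → B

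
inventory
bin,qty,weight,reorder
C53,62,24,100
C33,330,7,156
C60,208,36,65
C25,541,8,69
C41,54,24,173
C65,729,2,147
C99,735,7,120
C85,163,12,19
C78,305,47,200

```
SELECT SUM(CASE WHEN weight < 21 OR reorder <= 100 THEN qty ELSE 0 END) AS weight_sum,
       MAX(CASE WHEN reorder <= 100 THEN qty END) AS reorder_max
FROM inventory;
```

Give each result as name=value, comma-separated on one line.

weight_sum=2768, reorder_max=541

[weight_sum: weight < 21 OR reorder <= 100]
bin=C53: ✓ → 62
bin=C33: ✓ → 330
bin=C60: ✓ → 208
bin=C25: ✓ → 541
bin=C41: ✗
bin=C65: ✓ → 729
bin=C99: ✓ → 735
bin=C85: ✓ → 163
bin=C78: ✗
weight_sum = 62 + 330 + 208 + 541 + 729 + 735 + 163 = 2768
—
[reorder_max: reorder <= 100]
bin=C53: ✓ → 62
bin=C33: ✗
bin=C60: ✓ → 208
bin=C25: ✓ → 541
bin=C41: ✗
bin=C65: ✗
bin=C99: ✗
bin=C85: ✓ → 163
bin=C78: ✗
reorder_max = MAX(62, 208, 541, 163) = 541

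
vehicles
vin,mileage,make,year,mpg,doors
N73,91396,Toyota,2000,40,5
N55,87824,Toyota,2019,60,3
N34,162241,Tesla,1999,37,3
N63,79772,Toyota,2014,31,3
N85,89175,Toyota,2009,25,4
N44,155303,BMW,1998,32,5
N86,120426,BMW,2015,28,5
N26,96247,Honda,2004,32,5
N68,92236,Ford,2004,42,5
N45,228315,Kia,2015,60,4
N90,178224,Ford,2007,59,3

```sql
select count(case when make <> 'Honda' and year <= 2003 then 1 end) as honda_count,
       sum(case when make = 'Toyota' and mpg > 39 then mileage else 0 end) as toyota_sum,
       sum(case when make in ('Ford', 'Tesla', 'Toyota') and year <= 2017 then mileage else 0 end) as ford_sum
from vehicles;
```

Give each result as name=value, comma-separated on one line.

[honda_count: make <> 'Honda' and year <= 2003]
vin=N73: ✓ → 1
vin=N55: ✗
vin=N34: ✓ → 1
vin=N63: ✗
vin=N85: ✗
vin=N44: ✓ → 1
vin=N86: ✗
vin=N26: ✗
vin=N68: ✗
vin=N45: ✗
vin=N90: ✗
honda_count = COUNT(1, 1, 1) = 3
—
[toyota_sum: make = 'Toyota' and mpg > 39]
vin=N73: ✓ → 91396
vin=N55: ✓ → 87824
vin=N34: ✗
vin=N63: ✗
vin=N85: ✗
vin=N44: ✗
vin=N86: ✗
vin=N26: ✗
vin=N68: ✗
vin=N45: ✗
vin=N90: ✗
toyota_sum = 91396 + 87824 = 179220
—
[ford_sum: make in ('Ford', 'Tesla', 'Toyota') and year <= 2017]
vin=N73: ✓ → 91396
vin=N55: ✗
vin=N34: ✓ → 162241
vin=N63: ✓ → 79772
vin=N85: ✓ → 89175
vin=N44: ✗
vin=N86: ✗
vin=N26: ✗
vin=N68: ✓ → 92236
vin=N45: ✗
vin=N90: ✓ → 178224
ford_sum = 91396 + 162241 + 79772 + 89175 + 92236 + 178224 = 693044

honda_count=3, toyota_sum=179220, ford_sum=693044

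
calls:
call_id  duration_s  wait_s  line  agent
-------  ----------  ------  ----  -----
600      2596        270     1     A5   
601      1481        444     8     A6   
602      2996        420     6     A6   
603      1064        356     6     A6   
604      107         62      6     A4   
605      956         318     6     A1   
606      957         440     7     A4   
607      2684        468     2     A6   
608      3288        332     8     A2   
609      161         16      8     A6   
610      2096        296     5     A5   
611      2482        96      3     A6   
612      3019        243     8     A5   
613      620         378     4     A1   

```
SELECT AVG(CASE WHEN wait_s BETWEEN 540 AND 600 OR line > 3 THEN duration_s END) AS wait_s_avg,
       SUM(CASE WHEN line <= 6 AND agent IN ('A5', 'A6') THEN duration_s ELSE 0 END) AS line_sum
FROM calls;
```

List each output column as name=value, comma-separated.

wait_s_avg=1522.2727272727, line_sum=13918

[wait_s_avg: wait_s BETWEEN 540 AND 600 OR line > 3]
call_id=600: ✗
call_id=601: ✓ → 1481
call_id=602: ✓ → 2996
call_id=603: ✓ → 1064
call_id=604: ✓ → 107
call_id=605: ✓ → 956
call_id=606: ✓ → 957
call_id=607: ✗
call_id=608: ✓ → 3288
call_id=609: ✓ → 161
call_id=610: ✓ → 2096
call_id=611: ✗
call_id=612: ✓ → 3019
call_id=613: ✓ → 620
wait_s_avg = (1481 + 2996 + 1064 + 107 + 956 + 957 + 3288 + 161 + 2096 + 3019 + 620) / 11 = 1522.2727272727
—
[line_sum: line <= 6 AND agent IN ('A5', 'A6')]
call_id=600: ✓ → 2596
call_id=601: ✗
call_id=602: ✓ → 2996
call_id=603: ✓ → 1064
call_id=604: ✗
call_id=605: ✗
call_id=606: ✗
call_id=607: ✓ → 2684
call_id=608: ✗
call_id=609: ✗
call_id=610: ✓ → 2096
call_id=611: ✓ → 2482
call_id=612: ✗
call_id=613: ✗
line_sum = 2596 + 2996 + 1064 + 2684 + 2096 + 2482 = 13918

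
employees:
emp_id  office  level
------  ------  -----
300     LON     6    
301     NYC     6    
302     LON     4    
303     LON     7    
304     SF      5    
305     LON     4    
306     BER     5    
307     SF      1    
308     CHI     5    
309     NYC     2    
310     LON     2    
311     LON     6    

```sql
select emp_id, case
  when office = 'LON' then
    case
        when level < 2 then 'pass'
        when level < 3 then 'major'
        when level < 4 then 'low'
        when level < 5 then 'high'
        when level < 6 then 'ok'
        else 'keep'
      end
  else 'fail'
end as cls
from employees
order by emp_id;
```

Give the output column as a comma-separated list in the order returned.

emp_id=300: office='LON' → inner[ELSE] → keep
emp_id=301: office='NYC' → outer ELSE → fail
emp_id=302: office='LON' → inner[level < 5] → high
emp_id=303: office='LON' → inner[ELSE] → keep
emp_id=304: office='SF' → outer ELSE → fail
emp_id=305: office='LON' → inner[level < 5] → high
emp_id=306: office='BER' → outer ELSE → fail
emp_id=307: office='SF' → outer ELSE → fail
emp_id=308: office='CHI' → outer ELSE → fail
emp_id=309: office='NYC' → outer ELSE → fail
emp_id=310: office='LON' → inner[level < 3] → major
emp_id=311: office='LON' → inner[ELSE] → keep

keep, fail, high, keep, fail, high, fail, fail, fail, fail, major, keep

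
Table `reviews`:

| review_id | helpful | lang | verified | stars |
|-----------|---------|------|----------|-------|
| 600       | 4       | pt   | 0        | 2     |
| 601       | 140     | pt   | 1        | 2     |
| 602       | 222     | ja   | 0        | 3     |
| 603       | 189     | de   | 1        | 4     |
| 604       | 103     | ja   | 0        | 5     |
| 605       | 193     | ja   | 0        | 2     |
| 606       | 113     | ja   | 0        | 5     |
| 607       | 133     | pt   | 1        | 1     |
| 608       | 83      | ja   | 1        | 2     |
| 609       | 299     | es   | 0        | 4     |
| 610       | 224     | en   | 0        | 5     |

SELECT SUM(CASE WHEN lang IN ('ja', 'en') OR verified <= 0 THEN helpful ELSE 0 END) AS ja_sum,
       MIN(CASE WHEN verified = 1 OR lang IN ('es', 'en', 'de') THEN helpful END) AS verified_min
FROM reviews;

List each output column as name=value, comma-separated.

[ja_sum: lang IN ('ja', 'en') OR verified <= 0]
review_id=600: ✓ → 4
review_id=601: ✗
review_id=602: ✓ → 222
review_id=603: ✗
review_id=604: ✓ → 103
review_id=605: ✓ → 193
review_id=606: ✓ → 113
review_id=607: ✗
review_id=608: ✓ → 83
review_id=609: ✓ → 299
review_id=610: ✓ → 224
ja_sum = 4 + 222 + 103 + 193 + 113 + 83 + 299 + 224 = 1241
—
[verified_min: verified = 1 OR lang IN ('es', 'en', 'de')]
review_id=600: ✗
review_id=601: ✓ → 140
review_id=602: ✗
review_id=603: ✓ → 189
review_id=604: ✗
review_id=605: ✗
review_id=606: ✗
review_id=607: ✓ → 133
review_id=608: ✓ → 83
review_id=609: ✓ → 299
review_id=610: ✓ → 224
verified_min = MIN(140, 189, 133, 83, 299, 224) = 83

ja_sum=1241, verified_min=83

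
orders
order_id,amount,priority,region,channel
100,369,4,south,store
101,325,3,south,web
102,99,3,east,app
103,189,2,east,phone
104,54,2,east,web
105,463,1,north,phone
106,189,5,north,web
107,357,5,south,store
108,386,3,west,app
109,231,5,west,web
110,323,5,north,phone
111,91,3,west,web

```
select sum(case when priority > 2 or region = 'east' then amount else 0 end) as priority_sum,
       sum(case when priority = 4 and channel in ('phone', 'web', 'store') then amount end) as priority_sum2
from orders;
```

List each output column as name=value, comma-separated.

priority_sum=2613, priority_sum2=369

[priority_sum: priority > 2 or region = 'east']
order_id=100: ✓ → 369
order_id=101: ✓ → 325
order_id=102: ✓ → 99
order_id=103: ✓ → 189
order_id=104: ✓ → 54
order_id=105: ✗
order_id=106: ✓ → 189
order_id=107: ✓ → 357
order_id=108: ✓ → 386
order_id=109: ✓ → 231
order_id=110: ✓ → 323
order_id=111: ✓ → 91
priority_sum = 369 + 325 + 99 + 189 + 54 + 189 + 357 + 386 + 231 + 323 + 91 = 2613
—
[priority_sum2: priority = 4 and channel in ('phone', 'web', 'store')]
order_id=100: ✓ → 369
order_id=101: ✗
order_id=102: ✗
order_id=103: ✗
order_id=104: ✗
order_id=105: ✗
order_id=106: ✗
order_id=107: ✗
order_id=108: ✗
order_id=109: ✗
order_id=110: ✗
order_id=111: ✗
priority_sum2 = 369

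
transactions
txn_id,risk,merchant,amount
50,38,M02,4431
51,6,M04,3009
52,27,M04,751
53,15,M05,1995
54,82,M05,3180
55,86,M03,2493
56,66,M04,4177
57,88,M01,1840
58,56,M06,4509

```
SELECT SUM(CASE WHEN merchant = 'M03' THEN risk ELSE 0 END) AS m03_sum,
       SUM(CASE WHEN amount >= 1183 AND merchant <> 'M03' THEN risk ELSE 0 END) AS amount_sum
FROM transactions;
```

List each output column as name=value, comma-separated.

[m03_sum: merchant = 'M03']
txn_id=50: ✗
txn_id=51: ✗
txn_id=52: ✗
txn_id=53: ✗
txn_id=54: ✗
txn_id=55: ✓ → 86
txn_id=56: ✗
txn_id=57: ✗
txn_id=58: ✗
m03_sum = 86
—
[amount_sum: amount >= 1183 AND merchant <> 'M03']
txn_id=50: ✓ → 38
txn_id=51: ✓ → 6
txn_id=52: ✗
txn_id=53: ✓ → 15
txn_id=54: ✓ → 82
txn_id=55: ✗
txn_id=56: ✓ → 66
txn_id=57: ✓ → 88
txn_id=58: ✓ → 56
amount_sum = 38 + 6 + 15 + 82 + 66 + 88 + 56 = 351

m03_sum=86, amount_sum=351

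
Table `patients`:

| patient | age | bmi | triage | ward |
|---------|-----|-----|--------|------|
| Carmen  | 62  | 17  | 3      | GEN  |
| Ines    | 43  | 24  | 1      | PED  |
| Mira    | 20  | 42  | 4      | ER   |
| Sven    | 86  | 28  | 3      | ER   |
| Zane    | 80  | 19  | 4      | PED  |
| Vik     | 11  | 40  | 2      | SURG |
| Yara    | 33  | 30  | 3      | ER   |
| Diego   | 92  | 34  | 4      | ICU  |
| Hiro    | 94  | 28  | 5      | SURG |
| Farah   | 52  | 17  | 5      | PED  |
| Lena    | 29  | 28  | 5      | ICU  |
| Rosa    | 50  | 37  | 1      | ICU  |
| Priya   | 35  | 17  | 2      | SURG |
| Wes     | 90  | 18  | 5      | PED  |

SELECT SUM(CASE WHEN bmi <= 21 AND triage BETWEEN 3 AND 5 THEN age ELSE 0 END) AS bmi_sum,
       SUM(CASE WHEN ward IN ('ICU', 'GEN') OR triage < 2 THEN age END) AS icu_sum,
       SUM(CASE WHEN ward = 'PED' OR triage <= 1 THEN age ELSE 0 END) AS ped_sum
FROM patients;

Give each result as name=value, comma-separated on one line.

[bmi_sum: bmi <= 21 AND triage BETWEEN 3 AND 5]
patient=Carmen: ✓ → 62
patient=Ines: ✗
patient=Mira: ✗
patient=Sven: ✗
patient=Zane: ✓ → 80
patient=Vik: ✗
patient=Yara: ✗
patient=Diego: ✗
patient=Hiro: ✗
patient=Farah: ✓ → 52
patient=Lena: ✗
patient=Rosa: ✗
patient=Priya: ✗
patient=Wes: ✓ → 90
bmi_sum = 62 + 80 + 52 + 90 = 284
—
[icu_sum: ward IN ('ICU', 'GEN') OR triage < 2]
patient=Carmen: ✓ → 62
patient=Ines: ✓ → 43
patient=Mira: ✗
patient=Sven: ✗
patient=Zane: ✗
patient=Vik: ✗
patient=Yara: ✗
patient=Diego: ✓ → 92
patient=Hiro: ✗
patient=Farah: ✗
patient=Lena: ✓ → 29
patient=Rosa: ✓ → 50
patient=Priya: ✗
patient=Wes: ✗
icu_sum = 62 + 43 + 92 + 29 + 50 = 276
—
[ped_sum: ward = 'PED' OR triage <= 1]
patient=Carmen: ✗
patient=Ines: ✓ → 43
patient=Mira: ✗
patient=Sven: ✗
patient=Zane: ✓ → 80
patient=Vik: ✗
patient=Yara: ✗
patient=Diego: ✗
patient=Hiro: ✗
patient=Farah: ✓ → 52
patient=Lena: ✗
patient=Rosa: ✓ → 50
patient=Priya: ✗
patient=Wes: ✓ → 90
ped_sum = 43 + 80 + 52 + 50 + 90 = 315

bmi_sum=284, icu_sum=276, ped_sum=315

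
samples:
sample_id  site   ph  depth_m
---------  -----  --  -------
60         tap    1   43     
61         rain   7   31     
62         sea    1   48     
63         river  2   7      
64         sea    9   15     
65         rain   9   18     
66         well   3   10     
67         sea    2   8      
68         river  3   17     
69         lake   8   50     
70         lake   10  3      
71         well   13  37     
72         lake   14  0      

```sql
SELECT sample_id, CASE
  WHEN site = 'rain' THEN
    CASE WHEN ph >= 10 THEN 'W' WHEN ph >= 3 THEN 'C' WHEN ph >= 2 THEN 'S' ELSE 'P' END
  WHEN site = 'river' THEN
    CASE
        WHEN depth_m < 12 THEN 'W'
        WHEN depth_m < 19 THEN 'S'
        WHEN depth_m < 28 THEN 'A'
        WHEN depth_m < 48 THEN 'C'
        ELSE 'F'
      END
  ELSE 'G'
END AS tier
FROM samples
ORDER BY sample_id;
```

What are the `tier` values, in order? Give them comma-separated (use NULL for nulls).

sample_id=60: site='tap' → outer ELSE → G
sample_id=61: site='rain' → inner[ph >= 3] → C
sample_id=62: site='sea' → outer ELSE → G
sample_id=63: site='river' → inner[depth_m < 12] → W
sample_id=64: site='sea' → outer ELSE → G
sample_id=65: site='rain' → inner[ph >= 3] → C
sample_id=66: site='well' → outer ELSE → G
sample_id=67: site='sea' → outer ELSE → G
sample_id=68: site='river' → inner[depth_m < 19] → S
sample_id=69: site='lake' → outer ELSE → G
sample_id=70: site='lake' → outer ELSE → G
sample_id=71: site='well' → outer ELSE → G
sample_id=72: site='lake' → outer ELSE → G

G, C, G, W, G, C, G, G, S, G, G, G, G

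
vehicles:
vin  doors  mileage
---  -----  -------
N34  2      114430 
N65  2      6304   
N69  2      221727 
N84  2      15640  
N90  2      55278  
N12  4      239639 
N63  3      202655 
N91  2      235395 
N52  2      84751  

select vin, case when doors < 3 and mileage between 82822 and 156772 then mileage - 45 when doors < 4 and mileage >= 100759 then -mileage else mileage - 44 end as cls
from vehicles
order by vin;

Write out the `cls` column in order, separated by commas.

vin=N12: ELSE → 239595
vin=N34: doors < 3 and mileage between 82822 and 156772 → 114385
vin=N52: doors < 3 and mileage between 82822 and 156772 → 84706
vin=N63: doors < 4 and mileage >= 100759 → -202655
vin=N65: ELSE → 6260
vin=N69: doors < 4 and mileage >= 100759 → -221727
vin=N84: ELSE → 15596
vin=N90: ELSE → 55234
vin=N91: doors < 4 and mileage >= 100759 → -235395

239595, 114385, 84706, -202655, 6260, -221727, 15596, 55234, -235395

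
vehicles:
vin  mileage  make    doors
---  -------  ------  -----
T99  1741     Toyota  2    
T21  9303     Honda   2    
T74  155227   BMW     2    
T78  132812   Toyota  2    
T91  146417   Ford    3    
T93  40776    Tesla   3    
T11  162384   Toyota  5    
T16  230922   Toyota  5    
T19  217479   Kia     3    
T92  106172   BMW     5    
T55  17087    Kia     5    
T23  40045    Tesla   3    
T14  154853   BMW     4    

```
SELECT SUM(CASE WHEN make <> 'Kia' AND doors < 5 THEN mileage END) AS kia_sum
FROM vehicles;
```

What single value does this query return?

vin=T99: ✓ → 1741
vin=T21: ✓ → 9303
vin=T74: ✓ → 155227
vin=T78: ✓ → 132812
vin=T91: ✓ → 146417
vin=T93: ✓ → 40776
vin=T11: ✗
vin=T16: ✗
vin=T19: ✗
vin=T92: ✗
vin=T55: ✗
vin=T23: ✓ → 40045
vin=T14: ✓ → 154853
kia_sum = 1741 + 9303 + 155227 + 132812 + 146417 + 40776 + 40045 + 154853 = 681174

681174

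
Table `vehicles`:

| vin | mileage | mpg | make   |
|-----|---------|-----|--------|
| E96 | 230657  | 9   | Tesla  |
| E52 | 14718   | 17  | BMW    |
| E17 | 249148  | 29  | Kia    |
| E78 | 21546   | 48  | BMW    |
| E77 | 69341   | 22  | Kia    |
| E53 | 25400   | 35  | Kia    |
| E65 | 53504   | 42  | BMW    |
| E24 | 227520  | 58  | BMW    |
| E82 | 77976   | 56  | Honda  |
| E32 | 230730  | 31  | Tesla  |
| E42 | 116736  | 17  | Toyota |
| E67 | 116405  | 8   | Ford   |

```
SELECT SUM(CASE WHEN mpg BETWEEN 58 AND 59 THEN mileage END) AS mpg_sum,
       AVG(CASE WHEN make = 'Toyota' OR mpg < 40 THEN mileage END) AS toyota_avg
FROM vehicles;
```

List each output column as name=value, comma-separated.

mpg_sum=227520, toyota_avg=131641.875

[mpg_sum: mpg BETWEEN 58 AND 59]
vin=E96: ✗
vin=E52: ✗
vin=E17: ✗
vin=E78: ✗
vin=E77: ✗
vin=E53: ✗
vin=E65: ✗
vin=E24: ✓ → 227520
vin=E82: ✗
vin=E32: ✗
vin=E42: ✗
vin=E67: ✗
mpg_sum = 227520
—
[toyota_avg: make = 'Toyota' OR mpg < 40]
vin=E96: ✓ → 230657
vin=E52: ✓ → 14718
vin=E17: ✓ → 249148
vin=E78: ✗
vin=E77: ✓ → 69341
vin=E53: ✓ → 25400
vin=E65: ✗
vin=E24: ✗
vin=E82: ✗
vin=E32: ✓ → 230730
vin=E42: ✓ → 116736
vin=E67: ✓ → 116405
toyota_avg = (230657 + 14718 + 249148 + 69341 + 25400 + 230730 + 116736 + 116405) / 8 = 131641.875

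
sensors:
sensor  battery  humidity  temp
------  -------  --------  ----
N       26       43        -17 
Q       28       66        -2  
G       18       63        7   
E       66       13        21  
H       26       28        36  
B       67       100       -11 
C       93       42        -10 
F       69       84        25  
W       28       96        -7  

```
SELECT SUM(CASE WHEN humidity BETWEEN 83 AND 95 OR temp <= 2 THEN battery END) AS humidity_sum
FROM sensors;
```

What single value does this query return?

sensor=N: ✓ → 26
sensor=Q: ✓ → 28
sensor=G: ✗
sensor=E: ✗
sensor=H: ✗
sensor=B: ✓ → 67
sensor=C: ✓ → 93
sensor=F: ✓ → 69
sensor=W: ✓ → 28
humidity_sum = 26 + 28 + 67 + 93 + 69 + 28 = 311

311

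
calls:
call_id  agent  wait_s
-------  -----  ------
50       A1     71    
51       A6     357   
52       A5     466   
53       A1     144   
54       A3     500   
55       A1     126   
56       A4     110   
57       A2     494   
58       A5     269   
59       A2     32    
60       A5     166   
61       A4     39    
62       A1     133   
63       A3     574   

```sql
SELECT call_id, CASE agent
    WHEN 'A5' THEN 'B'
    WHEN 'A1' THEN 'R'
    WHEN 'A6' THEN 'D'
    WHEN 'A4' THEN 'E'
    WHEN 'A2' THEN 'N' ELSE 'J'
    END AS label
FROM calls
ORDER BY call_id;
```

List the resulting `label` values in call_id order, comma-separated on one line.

R, D, B, R, J, R, E, N, B, N, B, E, R, J

call_id=50: agent='A1' → R
call_id=51: agent='A6' → D
call_id=52: agent='A5' → B
call_id=53: agent='A1' → R
call_id=54: ELSE → J
call_id=55: agent='A1' → R
call_id=56: agent='A4' → E
call_id=57: agent='A2' → N
call_id=58: agent='A5' → B
call_id=59: agent='A2' → N
call_id=60: agent='A5' → B
call_id=61: agent='A4' → E
call_id=62: agent='A1' → R
call_id=63: ELSE → J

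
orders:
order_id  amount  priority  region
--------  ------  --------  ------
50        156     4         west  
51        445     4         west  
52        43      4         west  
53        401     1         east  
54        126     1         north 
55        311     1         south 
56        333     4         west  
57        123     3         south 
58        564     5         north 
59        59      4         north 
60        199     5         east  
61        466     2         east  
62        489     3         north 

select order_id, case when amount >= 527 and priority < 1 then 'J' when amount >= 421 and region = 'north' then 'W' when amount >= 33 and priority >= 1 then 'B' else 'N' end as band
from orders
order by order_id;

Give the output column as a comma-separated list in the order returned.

B, B, B, B, B, B, B, B, W, B, B, B, W

order_id=50: amount >= 33 and priority >= 1 → B
order_id=51: amount >= 33 and priority >= 1 → B
order_id=52: amount >= 33 and priority >= 1 → B
order_id=53: amount >= 33 and priority >= 1 → B
order_id=54: amount >= 33 and priority >= 1 → B
order_id=55: amount >= 33 and priority >= 1 → B
order_id=56: amount >= 33 and priority >= 1 → B
order_id=57: amount >= 33 and priority >= 1 → B
order_id=58: amount >= 421 and region = 'north' → W
order_id=59: amount >= 33 and priority >= 1 → B
order_id=60: amount >= 33 and priority >= 1 → B
order_id=61: amount >= 33 and priority >= 1 → B
order_id=62: amount >= 421 and region = 'north' → W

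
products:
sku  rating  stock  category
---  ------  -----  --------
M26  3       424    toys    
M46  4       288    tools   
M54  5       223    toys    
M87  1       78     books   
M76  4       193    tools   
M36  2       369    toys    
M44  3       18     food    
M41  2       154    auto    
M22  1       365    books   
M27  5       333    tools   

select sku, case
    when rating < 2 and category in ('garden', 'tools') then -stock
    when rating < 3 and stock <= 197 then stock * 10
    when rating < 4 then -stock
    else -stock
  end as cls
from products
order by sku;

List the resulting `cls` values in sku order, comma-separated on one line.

sku=M22: rating < 4 → -365
sku=M26: rating < 4 → -424
sku=M27: ELSE → -333
sku=M36: rating < 4 → -369
sku=M41: rating < 3 and stock <= 197 → 1540
sku=M44: rating < 4 → -18
sku=M46: ELSE → -288
sku=M54: ELSE → -223
sku=M76: ELSE → -193
sku=M87: rating < 3 and stock <= 197 → 780

-365, -424, -333, -369, 1540, -18, -288, -223, -193, 780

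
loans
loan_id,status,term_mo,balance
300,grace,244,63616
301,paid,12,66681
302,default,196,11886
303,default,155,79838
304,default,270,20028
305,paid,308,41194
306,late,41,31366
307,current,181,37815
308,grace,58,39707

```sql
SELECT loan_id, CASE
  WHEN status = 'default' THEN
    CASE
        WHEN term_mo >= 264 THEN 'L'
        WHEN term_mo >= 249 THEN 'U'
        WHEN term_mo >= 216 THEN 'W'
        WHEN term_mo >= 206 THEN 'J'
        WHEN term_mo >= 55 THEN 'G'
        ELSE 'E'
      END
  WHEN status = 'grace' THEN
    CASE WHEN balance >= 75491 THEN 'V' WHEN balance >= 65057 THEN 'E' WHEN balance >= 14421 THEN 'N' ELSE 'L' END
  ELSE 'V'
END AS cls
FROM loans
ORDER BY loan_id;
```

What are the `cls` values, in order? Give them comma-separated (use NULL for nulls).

loan_id=300: status='grace' → inner[balance >= 14421] → N
loan_id=301: status='paid' → outer ELSE → V
loan_id=302: status='default' → inner[term_mo >= 55] → G
loan_id=303: status='default' → inner[term_mo >= 55] → G
loan_id=304: status='default' → inner[term_mo >= 264] → L
loan_id=305: status='paid' → outer ELSE → V
loan_id=306: status='late' → outer ELSE → V
loan_id=307: status='current' → outer ELSE → V
loan_id=308: status='grace' → inner[balance >= 14421] → N

N, V, G, G, L, V, V, V, N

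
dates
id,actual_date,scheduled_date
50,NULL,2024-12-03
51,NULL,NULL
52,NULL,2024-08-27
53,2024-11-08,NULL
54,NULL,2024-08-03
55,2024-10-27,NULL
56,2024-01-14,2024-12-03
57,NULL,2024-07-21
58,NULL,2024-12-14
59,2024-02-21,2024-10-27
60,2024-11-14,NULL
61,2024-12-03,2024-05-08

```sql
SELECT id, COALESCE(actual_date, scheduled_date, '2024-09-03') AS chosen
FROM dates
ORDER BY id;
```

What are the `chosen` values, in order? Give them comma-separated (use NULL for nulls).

id=50: actual_date=NULL, scheduled_date=2024-12-03 → 2024-12-03
id=51: actual_date=NULL, scheduled_date=NULL, → literal 2024-09-03 → 2024-09-03
id=52: actual_date=NULL, scheduled_date=2024-08-27 → 2024-08-27
id=53: actual_date=2024-11-08 → 2024-11-08
id=54: actual_date=NULL, scheduled_date=2024-08-03 → 2024-08-03
id=55: actual_date=2024-10-27 → 2024-10-27
id=56: actual_date=2024-01-14 → 2024-01-14
id=57: actual_date=NULL, scheduled_date=2024-07-21 → 2024-07-21
id=58: actual_date=NULL, scheduled_date=2024-12-14 → 2024-12-14
id=59: actual_date=2024-02-21 → 2024-02-21
id=60: actual_date=2024-11-14 → 2024-11-14
id=61: actual_date=2024-12-03 → 2024-12-03

2024-12-03, 2024-09-03, 2024-08-27, 2024-11-08, 2024-08-03, 2024-10-27, 2024-01-14, 2024-07-21, 2024-12-14, 2024-02-21, 2024-11-14, 2024-12-03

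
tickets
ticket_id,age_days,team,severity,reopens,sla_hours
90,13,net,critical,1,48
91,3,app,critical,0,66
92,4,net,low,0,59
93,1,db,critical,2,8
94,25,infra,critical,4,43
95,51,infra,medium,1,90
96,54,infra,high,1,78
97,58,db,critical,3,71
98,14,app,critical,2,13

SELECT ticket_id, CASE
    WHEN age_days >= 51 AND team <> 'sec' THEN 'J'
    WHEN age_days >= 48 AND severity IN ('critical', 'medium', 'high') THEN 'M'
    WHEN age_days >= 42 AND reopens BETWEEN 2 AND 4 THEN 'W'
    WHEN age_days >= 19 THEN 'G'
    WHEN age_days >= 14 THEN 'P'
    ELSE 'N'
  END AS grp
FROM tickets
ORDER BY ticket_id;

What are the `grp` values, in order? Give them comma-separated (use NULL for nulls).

ticket_id=90: ELSE → N
ticket_id=91: ELSE → N
ticket_id=92: ELSE → N
ticket_id=93: ELSE → N
ticket_id=94: age_days >= 19 → G
ticket_id=95: age_days >= 51 AND team <> 'sec' → J
ticket_id=96: age_days >= 51 AND team <> 'sec' → J
ticket_id=97: age_days >= 51 AND team <> 'sec' → J
ticket_id=98: age_days >= 14 → P

N, N, N, N, G, J, J, J, P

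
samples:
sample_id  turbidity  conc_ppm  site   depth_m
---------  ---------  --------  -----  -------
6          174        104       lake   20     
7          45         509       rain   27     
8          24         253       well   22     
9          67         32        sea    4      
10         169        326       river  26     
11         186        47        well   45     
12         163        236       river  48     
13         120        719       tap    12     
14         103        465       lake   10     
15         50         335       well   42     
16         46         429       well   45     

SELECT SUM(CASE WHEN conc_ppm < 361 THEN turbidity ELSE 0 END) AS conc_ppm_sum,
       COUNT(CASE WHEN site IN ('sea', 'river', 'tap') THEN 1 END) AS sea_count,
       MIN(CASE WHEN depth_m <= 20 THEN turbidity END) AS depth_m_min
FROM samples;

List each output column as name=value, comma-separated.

conc_ppm_sum=833, sea_count=4, depth_m_min=67

[conc_ppm_sum: conc_ppm < 361]
sample_id=6: ✓ → 174
sample_id=7: ✗
sample_id=8: ✓ → 24
sample_id=9: ✓ → 67
sample_id=10: ✓ → 169
sample_id=11: ✓ → 186
sample_id=12: ✓ → 163
sample_id=13: ✗
sample_id=14: ✗
sample_id=15: ✓ → 50
sample_id=16: ✗
conc_ppm_sum = 174 + 24 + 67 + 169 + 186 + 163 + 50 = 833
—
[sea_count: site IN ('sea', 'river', 'tap')]
sample_id=6: ✗
sample_id=7: ✗
sample_id=8: ✗
sample_id=9: ✓ → 1
sample_id=10: ✓ → 1
sample_id=11: ✗
sample_id=12: ✓ → 1
sample_id=13: ✓ → 1
sample_id=14: ✗
sample_id=15: ✗
sample_id=16: ✗
sea_count = COUNT(1, 1, 1, 1) = 4
—
[depth_m_min: depth_m <= 20]
sample_id=6: ✓ → 174
sample_id=7: ✗
sample_id=8: ✗
sample_id=9: ✓ → 67
sample_id=10: ✗
sample_id=11: ✗
sample_id=12: ✗
sample_id=13: ✓ → 120
sample_id=14: ✓ → 103
sample_id=15: ✗
sample_id=16: ✗
depth_m_min = MIN(174, 67, 120, 103) = 67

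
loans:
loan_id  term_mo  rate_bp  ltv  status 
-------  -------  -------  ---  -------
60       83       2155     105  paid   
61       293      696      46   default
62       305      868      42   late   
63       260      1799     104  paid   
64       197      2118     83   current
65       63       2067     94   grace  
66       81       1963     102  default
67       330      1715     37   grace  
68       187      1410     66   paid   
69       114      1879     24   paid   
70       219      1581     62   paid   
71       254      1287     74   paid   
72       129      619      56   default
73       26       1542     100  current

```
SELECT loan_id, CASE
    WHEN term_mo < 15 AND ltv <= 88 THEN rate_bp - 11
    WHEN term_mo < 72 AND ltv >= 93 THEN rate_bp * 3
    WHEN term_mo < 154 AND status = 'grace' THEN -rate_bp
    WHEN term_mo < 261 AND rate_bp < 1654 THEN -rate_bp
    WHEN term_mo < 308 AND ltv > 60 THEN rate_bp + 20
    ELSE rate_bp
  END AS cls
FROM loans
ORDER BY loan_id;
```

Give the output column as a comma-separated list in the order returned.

2175, 696, 868, 1819, 2138, 6201, 1983, 1715, -1410, 1879, -1581, -1287, -619, 4626

loan_id=60: term_mo < 308 AND ltv > 60 → 2175
loan_id=61: ELSE → 696
loan_id=62: ELSE → 868
loan_id=63: term_mo < 308 AND ltv > 60 → 1819
loan_id=64: term_mo < 308 AND ltv > 60 → 2138
loan_id=65: term_mo < 72 AND ltv >= 93 → 6201
loan_id=66: term_mo < 308 AND ltv > 60 → 1983
loan_id=67: ELSE → 1715
loan_id=68: term_mo < 261 AND rate_bp < 1654 → -1410
loan_id=69: ELSE → 1879
loan_id=70: term_mo < 261 AND rate_bp < 1654 → -1581
loan_id=71: term_mo < 261 AND rate_bp < 1654 → -1287
loan_id=72: term_mo < 261 AND rate_bp < 1654 → -619
loan_id=73: term_mo < 72 AND ltv >= 93 → 4626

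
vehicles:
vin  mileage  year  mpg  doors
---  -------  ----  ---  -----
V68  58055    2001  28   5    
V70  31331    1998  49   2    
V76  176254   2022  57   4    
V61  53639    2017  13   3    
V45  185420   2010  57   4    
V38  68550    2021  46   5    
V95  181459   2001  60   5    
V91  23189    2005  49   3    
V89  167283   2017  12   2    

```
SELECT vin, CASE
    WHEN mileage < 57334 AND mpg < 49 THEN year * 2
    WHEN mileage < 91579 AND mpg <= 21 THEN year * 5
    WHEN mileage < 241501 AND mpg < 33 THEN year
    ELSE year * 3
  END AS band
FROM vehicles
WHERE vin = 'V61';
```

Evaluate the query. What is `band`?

vin = V61: mileage=53639, year=2017, mpg=13, doors=3.
mileage < 57334 AND mpg < 49 → true → 4034

4034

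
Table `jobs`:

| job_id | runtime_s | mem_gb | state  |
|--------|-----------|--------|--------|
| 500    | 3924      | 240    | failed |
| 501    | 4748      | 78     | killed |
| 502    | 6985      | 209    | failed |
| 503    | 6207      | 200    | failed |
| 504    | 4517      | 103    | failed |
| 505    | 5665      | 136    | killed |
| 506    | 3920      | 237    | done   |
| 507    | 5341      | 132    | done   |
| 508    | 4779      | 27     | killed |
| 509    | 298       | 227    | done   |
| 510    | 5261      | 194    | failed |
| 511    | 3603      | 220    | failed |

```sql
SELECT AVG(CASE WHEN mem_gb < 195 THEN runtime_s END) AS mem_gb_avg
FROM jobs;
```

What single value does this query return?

job_id=500: ✗
job_id=501: ✓ → 4748
job_id=502: ✗
job_id=503: ✗
job_id=504: ✓ → 4517
job_id=505: ✓ → 5665
job_id=506: ✗
job_id=507: ✓ → 5341
job_id=508: ✓ → 4779
job_id=509: ✗
job_id=510: ✓ → 5261
job_id=511: ✗
mem_gb_avg = (4748 + 4517 + 5665 + 5341 + 4779 + 5261) / 6 = 5051.8333333333

5051.8333333333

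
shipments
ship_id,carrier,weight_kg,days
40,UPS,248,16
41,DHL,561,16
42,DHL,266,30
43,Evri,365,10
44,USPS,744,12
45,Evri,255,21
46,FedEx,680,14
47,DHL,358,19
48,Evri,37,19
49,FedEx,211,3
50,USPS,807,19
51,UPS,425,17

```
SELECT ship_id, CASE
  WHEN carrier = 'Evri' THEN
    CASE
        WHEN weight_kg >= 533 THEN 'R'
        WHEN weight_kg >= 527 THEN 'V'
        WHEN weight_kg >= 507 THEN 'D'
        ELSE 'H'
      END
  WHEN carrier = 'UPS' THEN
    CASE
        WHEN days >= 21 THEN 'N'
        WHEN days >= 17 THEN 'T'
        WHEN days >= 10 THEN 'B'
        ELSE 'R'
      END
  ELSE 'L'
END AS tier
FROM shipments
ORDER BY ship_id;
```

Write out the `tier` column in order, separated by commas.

B, L, L, H, L, H, L, L, H, L, L, T

ship_id=40: carrier='UPS' → inner[days >= 10] → B
ship_id=41: carrier='DHL' → outer ELSE → L
ship_id=42: carrier='DHL' → outer ELSE → L
ship_id=43: carrier='Evri' → inner[ELSE] → H
ship_id=44: carrier='USPS' → outer ELSE → L
ship_id=45: carrier='Evri' → inner[ELSE] → H
ship_id=46: carrier='FedEx' → outer ELSE → L
ship_id=47: carrier='DHL' → outer ELSE → L
ship_id=48: carrier='Evri' → inner[ELSE] → H
ship_id=49: carrier='FedEx' → outer ELSE → L
ship_id=50: carrier='USPS' → outer ELSE → L
ship_id=51: carrier='UPS' → inner[days >= 17] → T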